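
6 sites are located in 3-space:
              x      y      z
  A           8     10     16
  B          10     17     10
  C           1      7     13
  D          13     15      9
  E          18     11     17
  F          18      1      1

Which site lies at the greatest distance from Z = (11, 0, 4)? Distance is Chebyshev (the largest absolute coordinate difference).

d(Z,A) = max(3, 10, 12) = 12
d(Z,B) = max(1, 17, 6) = 17
d(Z,C) = max(10, 7, 9) = 10
d(Z,D) = max(2, 15, 5) = 15
d(Z,E) = max(7, 11, 13) = 13
d(Z,F) = max(7, 1, 3) = 7
The largest is to B.

B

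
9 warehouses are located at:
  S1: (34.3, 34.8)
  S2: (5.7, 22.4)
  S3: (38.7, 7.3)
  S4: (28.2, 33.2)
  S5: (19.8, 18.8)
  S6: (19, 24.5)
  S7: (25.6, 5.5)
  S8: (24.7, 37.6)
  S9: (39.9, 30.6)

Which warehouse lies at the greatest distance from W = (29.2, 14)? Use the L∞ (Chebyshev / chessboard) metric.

S8

d(W,S1) = max(5.1, 20.8) = 20.8
d(W,S2) = max(23.5, 8.4) = 23.5
d(W,S3) = max(9.5, 6.7) = 9.5
d(W,S4) = max(1, 19.2) = 19.2
d(W,S5) = max(9.4, 4.8) = 9.4
d(W,S6) = max(10.2, 10.5) = 10.5
d(W,S7) = max(3.6, 8.5) = 8.5
d(W,S8) = max(4.5, 23.6) = 23.6
d(W,S9) = max(10.7, 16.6) = 16.6
The largest is to S8.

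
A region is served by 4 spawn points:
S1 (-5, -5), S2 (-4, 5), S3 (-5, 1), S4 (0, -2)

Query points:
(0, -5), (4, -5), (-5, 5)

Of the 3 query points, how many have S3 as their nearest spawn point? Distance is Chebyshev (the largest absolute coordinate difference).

0

(0, -5) — d to each: S1:5, S2:10, S3:6, S4:3 → nearest is S4
(4, -5) — d to each: S1:9, S2:10, S3:9, S4:4 → nearest is S4
(-5, 5) — d to each: S1:10, S2:1, S3:4, S4:7 → nearest is S2
0 of the 3 points have S3 as nearest.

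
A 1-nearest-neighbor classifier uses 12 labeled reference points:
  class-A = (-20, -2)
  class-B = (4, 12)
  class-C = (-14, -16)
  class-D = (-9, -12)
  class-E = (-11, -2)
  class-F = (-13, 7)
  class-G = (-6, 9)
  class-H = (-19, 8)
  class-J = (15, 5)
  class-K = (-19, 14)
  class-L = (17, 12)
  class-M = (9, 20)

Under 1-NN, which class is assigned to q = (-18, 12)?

class-K

Since √ is increasing, it suffices to compare squared distances:
d²(q, class-A) = 4 + 196 = 200
d²(q, class-B) = 484 + 0 = 484
d²(q, class-C) = 16 + 784 = 800
d²(q, class-D) = 81 + 576 = 657
d²(q, class-E) = 49 + 196 = 245
d²(q, class-F) = 25 + 25 = 50
d²(q, class-G) = 144 + 9 = 153
d²(q, class-H) = 1 + 16 = 17
d²(q, class-J) = 1089 + 49 = 1138
d²(q, class-K) = 1 + 4 = 5
d²(q, class-L) = 1225 + 0 = 1225
d²(q, class-M) = 729 + 64 = 793
The smallest is to class-K, so q lies in the Voronoi region of class-K.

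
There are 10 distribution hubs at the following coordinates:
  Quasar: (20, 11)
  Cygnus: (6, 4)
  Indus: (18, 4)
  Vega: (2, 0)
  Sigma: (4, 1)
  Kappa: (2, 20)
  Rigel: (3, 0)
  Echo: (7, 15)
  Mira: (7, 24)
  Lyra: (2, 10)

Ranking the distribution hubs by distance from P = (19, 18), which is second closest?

Since √ is increasing, it suffices to compare squared distances:
d²(P, Quasar) = (19−20)² + (18−11)² = 1 + 49 = 50
d²(P, Cygnus) = (19−6)² + (18−4)² = 169 + 196 = 365
d²(P, Indus) = (19−18)² + (18−4)² = 1 + 196 = 197
d²(P, Vega) = (19−2)² + (18−0)² = 289 + 324 = 613
d²(P, Sigma) = (19−4)² + (18−1)² = 225 + 289 = 514
d²(P, Kappa) = (19−2)² + (18−20)² = 289 + 4 = 293
d²(P, Rigel) = (19−3)² + (18−0)² = 256 + 324 = 580
d²(P, Echo) = (19−7)² + (18−15)² = 144 + 9 = 153
d²(P, Mira) = (19−7)² + (18−24)² = 144 + 36 = 180
d²(P, Lyra) = (19−2)² + (18−10)² = 289 + 64 = 353
Sorted ascending: Quasar, Echo, Mira, … — the second-nearest is Echo.

Echo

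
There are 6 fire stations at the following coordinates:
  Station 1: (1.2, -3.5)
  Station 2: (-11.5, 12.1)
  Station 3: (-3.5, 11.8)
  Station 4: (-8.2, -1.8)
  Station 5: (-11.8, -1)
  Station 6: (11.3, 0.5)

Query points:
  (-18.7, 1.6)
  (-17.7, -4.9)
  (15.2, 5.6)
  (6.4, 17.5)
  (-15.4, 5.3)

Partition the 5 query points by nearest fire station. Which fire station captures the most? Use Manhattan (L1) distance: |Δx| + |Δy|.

(-18.7, 1.6) — d to each: Station 1:25, Station 2:17.7, Station 3:25.4, Station 4:13.9, Station 5:9.5, Station 6:31.1 → nearest is Station 5
(-17.7, -4.9) — d to each: Station 1:20.3, Station 2:23.2, Station 3:30.9, Station 4:12.6, Station 5:9.8, Station 6:34.4 → nearest is Station 5
(15.2, 5.6) — d to each: Station 1:23.1, Station 2:33.2, Station 3:24.9, Station 4:30.8, Station 5:33.6, Station 6:9 → nearest is Station 6
(6.4, 17.5) — d to each: Station 1:26.2, Station 2:23.3, Station 3:15.6, Station 4:33.9, Station 5:36.7, Station 6:21.9 → nearest is Station 3
(-15.4, 5.3) — d to each: Station 1:25.4, Station 2:10.7, Station 3:18.4, Station 4:14.3, Station 5:9.9, Station 6:31.5 → nearest is Station 5
Tally — Station 3:1, Station 5:3, Station 6:1. Station 5 captures the most (3).

Station 5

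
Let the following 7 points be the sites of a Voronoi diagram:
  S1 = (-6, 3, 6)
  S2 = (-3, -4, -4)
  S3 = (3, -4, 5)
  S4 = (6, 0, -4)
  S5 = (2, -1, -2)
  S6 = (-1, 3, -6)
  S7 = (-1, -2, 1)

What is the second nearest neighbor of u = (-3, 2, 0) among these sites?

Compare squared distances (the ordering matches that of the actual distances):
|uS1|² = (-3−(-6))² + (2−3)² + (0−6)² = 9 + 1 + 36 = 46
|uS2|² = (-3−(-3))² + (2−(-4))² + (0−(-4))² = 0 + 36 + 16 = 52
|uS3|² = (-3−3)² + (2−(-4))² + (0−5)² = 36 + 36 + 25 = 97
|uS4|² = (-3−6)² + (2−0)² + (0−(-4))² = 81 + 4 + 16 = 101
|uS5|² = (-3−2)² + (2−(-1))² + (0−(-2))² = 25 + 9 + 4 = 38
|uS6|² = (-3−(-1))² + (2−3)² + (0−(-6))² = 4 + 1 + 36 = 41
|uS7|² = (-3−(-1))² + (2−(-2))² + (0−1)² = 4 + 16 + 1 = 21
Sorted ascending: S7, S5, S6, … — the second-nearest is S5.

S5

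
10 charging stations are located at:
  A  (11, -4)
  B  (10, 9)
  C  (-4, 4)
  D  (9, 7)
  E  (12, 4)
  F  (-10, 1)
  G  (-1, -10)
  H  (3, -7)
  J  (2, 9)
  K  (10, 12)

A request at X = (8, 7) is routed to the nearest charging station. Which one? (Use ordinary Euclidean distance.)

Compare squared distances (the ordering matches that of the actual distances):
|XA|² = 9 + 121 = 130
|XB|² = 4 + 4 = 8
|XC|² = 144 + 9 = 153
|XD|² = 1 + 0 = 1
|XE|² = 16 + 9 = 25
|XF|² = 324 + 36 = 360
|XG|² = 81 + 289 = 370
|XH|² = 25 + 196 = 221
|XJ|² = 36 + 4 = 40
|XK|² = 4 + 25 = 29
The smallest is to D, so X lies in the Voronoi region of D.

D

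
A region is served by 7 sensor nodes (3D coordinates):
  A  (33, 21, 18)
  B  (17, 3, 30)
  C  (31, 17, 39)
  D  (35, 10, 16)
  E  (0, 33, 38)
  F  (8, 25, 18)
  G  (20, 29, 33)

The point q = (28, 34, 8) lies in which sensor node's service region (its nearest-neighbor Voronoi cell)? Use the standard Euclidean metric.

A

Squared Euclidean distances:
|qA|² = (28−33)² + (34−21)² + (8−18)² = 25 + 169 + 100 = 294
|qB|² = (28−17)² + (34−3)² + (8−30)² = 121 + 961 + 484 = 1566
|qC|² = (28−31)² + (34−17)² + (8−39)² = 9 + 289 + 961 = 1259
|qD|² = (28−35)² + (34−10)² + (8−16)² = 49 + 576 + 64 = 689
|qE|² = (28−0)² + (34−33)² + (8−38)² = 784 + 1 + 900 = 1685
|qF|² = (28−8)² + (34−25)² + (8−18)² = 400 + 81 + 100 = 581
|qG|² = (28−20)² + (34−29)² + (8−33)² = 64 + 25 + 625 = 714
A is nearest.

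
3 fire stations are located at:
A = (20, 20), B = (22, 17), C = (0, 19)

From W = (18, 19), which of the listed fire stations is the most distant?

Since √ is increasing, it suffices to compare squared distances:
|WA|² = 4 + 1 = 5
|WB|² = 16 + 4 = 20
|WC|² = 324 + 0 = 324
The largest is to C.

C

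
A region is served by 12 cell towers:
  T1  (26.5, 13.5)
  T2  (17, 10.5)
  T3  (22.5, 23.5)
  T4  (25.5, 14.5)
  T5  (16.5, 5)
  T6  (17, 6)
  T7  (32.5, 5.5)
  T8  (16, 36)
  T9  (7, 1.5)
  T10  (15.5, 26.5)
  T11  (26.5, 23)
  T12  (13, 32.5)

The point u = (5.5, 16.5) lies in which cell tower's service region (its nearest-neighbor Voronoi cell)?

Squared Euclidean distances:
|uT1|² = (5.5−26.5)² + (16.5−13.5)² = 441 + 9 = 450
|uT2|² = (5.5−17)² + (16.5−10.5)² = 132.25 + 36 = 168.25
|uT3|² = (5.5−22.5)² + (16.5−23.5)² = 289 + 49 = 338
|uT4|² = (5.5−25.5)² + (16.5−14.5)² = 400 + 4 = 404
|uT5|² = (5.5−16.5)² + (16.5−5)² = 121 + 132.25 = 253.25
|uT6|² = (5.5−17)² + (16.5−6)² = 132.25 + 110.25 = 242.5
|uT7|² = (5.5−32.5)² + (16.5−5.5)² = 729 + 121 = 850
|uT8|² = (5.5−16)² + (16.5−36)² = 110.25 + 380.25 = 490.5
|uT9|² = (5.5−7)² + (16.5−1.5)² = 2.25 + 225 = 227.25
d²(u, T10) = (5.5−15.5)² + (16.5−26.5)² = 100 + 100 = 200
d²(u, T11) = (5.5−26.5)² + (16.5−23)² = 441 + 42.25 = 483.25
d²(u, T12) = (5.5−13)² + (16.5−32.5)² = 56.25 + 256 = 312.25
The smallest is to T2, so u lies in the Voronoi region of T2.

T2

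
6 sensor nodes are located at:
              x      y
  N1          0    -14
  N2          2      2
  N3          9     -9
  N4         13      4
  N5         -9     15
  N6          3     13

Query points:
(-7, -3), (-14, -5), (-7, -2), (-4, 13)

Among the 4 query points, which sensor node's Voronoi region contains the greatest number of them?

(-7, -3) — d² to each: N1:170, N2:106, N3:292, N4:449, N5:328, N6:356 → nearest is N2
(-14, -5) — d² to each: N1:277, N2:305, N3:545, N4:810, N5:425, N6:613 → nearest is N1
(-7, -2) — d² to each: N1:193, N2:97, N3:305, N4:436, N5:293, N6:325 → nearest is N2
(-4, 13) — d² to each: N1:745, N2:157, N3:653, N4:370, N5:29, N6:49 → nearest is N5
Tally — N1:1, N2:2, N5:1. N2 captures the most (2).

N2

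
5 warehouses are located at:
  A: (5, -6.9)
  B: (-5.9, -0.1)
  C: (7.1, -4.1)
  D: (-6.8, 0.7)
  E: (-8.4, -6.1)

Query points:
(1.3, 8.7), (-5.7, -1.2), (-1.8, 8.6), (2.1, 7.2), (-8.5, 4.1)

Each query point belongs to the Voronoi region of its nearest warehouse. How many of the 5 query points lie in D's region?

(1.3, 8.7) — d² to each: A:257.05, B:129.28, C:197.48, D:129.61, E:313.13 → nearest is B
(-5.7, -1.2) — d² to each: A:146.98, B:1.25, C:172.25, D:4.82, E:31.3 → nearest is B
(-1.8, 8.6) — d² to each: A:286.49, B:92.5, C:240.5, D:87.41, E:259.65 → nearest is D
(2.1, 7.2) — d² to each: A:207.22, B:117.29, C:152.69, D:121.46, E:287.14 → nearest is B
(-8.5, 4.1) — d² to each: A:303.25, B:24.4, C:310.6, D:14.45, E:104.05 → nearest is D
2 of the 5 points have D as nearest.

2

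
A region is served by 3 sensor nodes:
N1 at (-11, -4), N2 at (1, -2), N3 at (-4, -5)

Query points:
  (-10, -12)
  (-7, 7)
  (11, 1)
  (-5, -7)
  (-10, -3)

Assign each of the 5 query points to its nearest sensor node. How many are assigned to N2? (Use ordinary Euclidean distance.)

1

(-10, -12) — d² to each: N1:65, N2:221, N3:85 → nearest is N1
(-7, 7) — d² to each: N1:137, N2:145, N3:153 → nearest is N1
(11, 1) — d² to each: N1:509, N2:109, N3:261 → nearest is N2
(-5, -7) — d² to each: N1:45, N2:61, N3:5 → nearest is N3
(-10, -3) — d² to each: N1:2, N2:122, N3:40 → nearest is N1
1 of the 5 points has N2 as nearest.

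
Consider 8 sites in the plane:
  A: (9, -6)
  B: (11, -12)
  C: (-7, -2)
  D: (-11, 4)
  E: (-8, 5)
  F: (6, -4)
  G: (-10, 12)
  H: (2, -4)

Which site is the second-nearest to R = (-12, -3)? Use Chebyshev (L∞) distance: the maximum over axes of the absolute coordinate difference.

D

d(R,A) = max(21, 3) = 21
d(R,B) = max(23, 9) = 23
d(R,C) = max(5, 1) = 5
d(R,D) = max(1, 7) = 7
d(R,E) = max(4, 8) = 8
d(R,F) = max(18, 1) = 18
d(R,G) = max(2, 15) = 15
d(R,H) = max(14, 1) = 14
Sorted ascending: C, D, E, … — the second-nearest is D.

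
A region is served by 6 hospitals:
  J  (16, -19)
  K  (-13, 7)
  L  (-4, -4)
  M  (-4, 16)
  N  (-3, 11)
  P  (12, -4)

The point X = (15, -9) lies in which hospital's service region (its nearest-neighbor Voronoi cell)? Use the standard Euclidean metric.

Compare squared distances (the ordering matches that of the actual distances):
|XJ|² = 1 + 100 = 101
|XK|² = 784 + 256 = 1040
|XL|² = 361 + 25 = 386
|XM|² = 361 + 625 = 986
|XN|² = 324 + 400 = 724
|XP|² = 9 + 25 = 34
Minimum is at P.

P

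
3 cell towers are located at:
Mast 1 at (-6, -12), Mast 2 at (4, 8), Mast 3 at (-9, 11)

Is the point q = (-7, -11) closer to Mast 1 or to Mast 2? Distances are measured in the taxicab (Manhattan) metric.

Mast 1

d(q, Mast 1) = |-7−(-6)| + |-11−(-12)| = 1 + 1 = 2
d(q, Mast 2) = |-7−4| + |-11−8| = 11 + 19 = 30
2 < 30, so Mast 1 is closer.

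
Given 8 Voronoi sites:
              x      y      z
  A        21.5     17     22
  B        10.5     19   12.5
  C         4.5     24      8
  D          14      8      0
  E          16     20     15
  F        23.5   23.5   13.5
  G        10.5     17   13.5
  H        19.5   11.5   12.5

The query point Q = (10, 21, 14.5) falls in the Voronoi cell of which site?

Squared Euclidean distances:
|QA|² = (10−21.5)² + (21−17)² + (14.5−22)² = 132.25 + 16 + 56.25 = 204.5
|QB|² = (10−10.5)² + (21−19)² + (14.5−12.5)² = 0.25 + 4 + 4 = 8.25
|QC|² = (10−4.5)² + (21−24)² + (14.5−8)² = 30.25 + 9 + 42.25 = 81.5
|QD|² = (10−14)² + (21−8)² + (14.5−0)² = 16 + 169 + 210.25 = 395.25
|QE|² = (10−16)² + (21−20)² + (14.5−15)² = 36 + 1 + 0.25 = 37.25
|QF|² = (10−23.5)² + (21−23.5)² + (14.5−13.5)² = 182.25 + 6.25 + 1 = 189.5
|QG|² = (10−10.5)² + (21−17)² + (14.5−13.5)² = 0.25 + 16 + 1 = 17.25
|QH|² = (10−19.5)² + (21−11.5)² + (14.5−12.5)² = 90.25 + 90.25 + 4 = 184.5
B is nearest.

B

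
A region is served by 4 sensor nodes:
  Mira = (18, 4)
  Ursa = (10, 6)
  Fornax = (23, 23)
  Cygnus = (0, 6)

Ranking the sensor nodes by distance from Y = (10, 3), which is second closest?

Mira

Compare squared distances (the ordering matches that of the actual distances):
d²(Y, Mira) = 64 + 1 = 65
d²(Y, Ursa) = 0 + 9 = 9
d²(Y, Fornax) = 169 + 400 = 569
d²(Y, Cygnus) = 100 + 9 = 109
Sorted ascending: Ursa, Mira, Cygnus, … — the second-nearest is Mira.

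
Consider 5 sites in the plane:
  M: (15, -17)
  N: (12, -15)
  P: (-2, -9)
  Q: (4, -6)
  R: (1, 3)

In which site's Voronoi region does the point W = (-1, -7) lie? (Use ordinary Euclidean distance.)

P

Since √ is increasing, it suffices to compare squared distances:
|WM|² = (-1−15)² + (-7−(-17))² = 256 + 100 = 356
|WN|² = (-1−12)² + (-7−(-15))² = 169 + 64 = 233
|WP|² = (-1−(-2))² + (-7−(-9))² = 1 + 4 = 5
|WQ|² = (-1−4)² + (-7−(-6))² = 25 + 1 = 26
|WR|² = (-1−1)² + (-7−3)² = 4 + 100 = 104
Minimum is at P.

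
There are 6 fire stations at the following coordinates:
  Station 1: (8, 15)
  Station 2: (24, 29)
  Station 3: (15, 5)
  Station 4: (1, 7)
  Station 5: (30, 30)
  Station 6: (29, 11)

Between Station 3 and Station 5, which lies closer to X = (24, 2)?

Compare squared distances:
d²(X, Station 3) = (24−15)² + (2−5)² = 81 + 9 = 90
d²(X, Station 5) = (24−30)² + (2−30)² = 36 + 784 = 820
90 < 820, so Station 3 is closer.

Station 3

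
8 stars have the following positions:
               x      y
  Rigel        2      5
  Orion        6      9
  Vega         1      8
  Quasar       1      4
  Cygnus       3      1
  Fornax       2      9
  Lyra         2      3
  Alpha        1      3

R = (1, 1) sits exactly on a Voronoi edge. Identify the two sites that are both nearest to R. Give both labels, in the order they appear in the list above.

Cygnus and Alpha

Squared distances from R to each site:
d²(R, Rigel) = 1 + 16 = 17
d²(R, Orion) = 25 + 64 = 89
d²(R, Vega) = 0 + 49 = 49
d²(R, Quasar) = 0 + 9 = 9
d²(R, Cygnus) = 4 + 0 = 4
d²(R, Fornax) = 1 + 64 = 65
d²(R, Lyra) = 1 + 4 = 5
d²(R, Alpha) = 0 + 4 = 4
R is equidistant from Cygnus and Alpha (both at squared distance 4), and every other site is strictly farther — so R lies on the Cygnus–Alpha Voronoi edge.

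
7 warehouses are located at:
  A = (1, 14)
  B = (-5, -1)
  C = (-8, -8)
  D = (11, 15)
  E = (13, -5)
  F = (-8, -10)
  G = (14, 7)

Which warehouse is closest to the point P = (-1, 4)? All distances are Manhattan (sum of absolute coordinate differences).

d(P,A) = |-1−1| + |4−14| = 2 + 10 = 12
d(P,B) = |-1−(-5)| + |4−(-1)| = 4 + 5 = 9
d(P,C) = |-1−(-8)| + |4−(-8)| = 7 + 12 = 19
d(P,D) = |-1−11| + |4−15| = 12 + 11 = 23
d(P,E) = |-1−13| + |4−(-5)| = 14 + 9 = 23
d(P,F) = |-1−(-8)| + |4−(-10)| = 7 + 14 = 21
d(P,G) = |-1−14| + |4−7| = 15 + 3 = 18
Minimum is at B.

B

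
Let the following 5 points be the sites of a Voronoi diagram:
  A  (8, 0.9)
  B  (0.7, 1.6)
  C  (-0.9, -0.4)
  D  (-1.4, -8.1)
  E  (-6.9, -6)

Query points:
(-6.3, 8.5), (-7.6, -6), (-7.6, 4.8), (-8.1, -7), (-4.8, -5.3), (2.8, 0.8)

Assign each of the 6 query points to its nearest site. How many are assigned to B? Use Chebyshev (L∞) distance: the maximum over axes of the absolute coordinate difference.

(-6.3, 8.5) — d to each: A:14.3, B:7, C:8.9, D:16.6, E:14.5 → nearest is B
(-7.6, -6) — d to each: A:15.6, B:8.3, C:6.7, D:6.2, E:0.7 → nearest is E
(-7.6, 4.8) — d to each: A:15.6, B:8.3, C:6.7, D:12.9, E:10.8 → nearest is C
(-8.1, -7) — d to each: A:16.1, B:8.8, C:7.2, D:6.7, E:1.2 → nearest is E
(-4.8, -5.3) — d to each: A:12.8, B:6.9, C:4.9, D:3.4, E:2.1 → nearest is E
(2.8, 0.8) — d to each: A:5.2, B:2.1, C:3.7, D:8.9, E:9.7 → nearest is B
2 of the 6 points have B as nearest.

2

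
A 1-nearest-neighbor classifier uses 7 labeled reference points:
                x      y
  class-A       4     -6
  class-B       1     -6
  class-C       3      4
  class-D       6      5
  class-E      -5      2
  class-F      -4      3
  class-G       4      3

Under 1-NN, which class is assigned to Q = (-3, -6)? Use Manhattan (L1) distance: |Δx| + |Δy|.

class-B

d(Q, class-A) = |-3−4| + |-6−(-6)| = 7 + 0 = 7
d(Q, class-B) = |-3−1| + |-6−(-6)| = 4 + 0 = 4
d(Q, class-C) = |-3−3| + |-6−4| = 6 + 10 = 16
d(Q, class-D) = |-3−6| + |-6−5| = 9 + 11 = 20
d(Q, class-E) = |-3−(-5)| + |-6−2| = 2 + 8 = 10
d(Q, class-F) = |-3−(-4)| + |-6−3| = 1 + 9 = 10
d(Q, class-G) = |-3−4| + |-6−3| = 7 + 9 = 16
class-B is nearest.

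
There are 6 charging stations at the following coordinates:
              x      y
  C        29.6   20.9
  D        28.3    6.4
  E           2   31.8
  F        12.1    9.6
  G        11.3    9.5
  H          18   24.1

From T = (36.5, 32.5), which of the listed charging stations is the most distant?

E

Squared Euclidean distances:
|TC|² = (36.5−29.6)² + (32.5−20.9)² = 47.61 + 134.56 = 182.17
|TD|² = (36.5−28.3)² + (32.5−6.4)² = 67.24 + 681.21 = 748.45
|TE|² = (36.5−2)² + (32.5−31.8)² = 1190.25 + 0.49 = 1190.74
|TF|² = (36.5−12.1)² + (32.5−9.6)² = 595.36 + 524.41 = 1119.77
|TG|² = (36.5−11.3)² + (32.5−9.5)² = 635.04 + 529 = 1164.04
|TH|² = (36.5−18)² + (32.5−24.1)² = 342.25 + 70.56 = 412.81
The largest is to E.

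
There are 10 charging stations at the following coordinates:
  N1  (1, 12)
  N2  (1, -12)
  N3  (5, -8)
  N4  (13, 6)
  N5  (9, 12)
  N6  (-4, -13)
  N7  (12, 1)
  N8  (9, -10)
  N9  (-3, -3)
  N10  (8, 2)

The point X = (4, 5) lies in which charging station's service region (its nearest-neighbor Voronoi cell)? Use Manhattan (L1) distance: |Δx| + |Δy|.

N10

d(X,N1) = |4−1| + |5−12| = 3 + 7 = 10
d(X,N2) = |4−1| + |5−(-12)| = 3 + 17 = 20
d(X,N3) = |4−5| + |5−(-8)| = 1 + 13 = 14
d(X,N4) = |4−13| + |5−6| = 9 + 1 = 10
d(X,N5) = |4−9| + |5−12| = 5 + 7 = 12
d(X,N6) = |4−(-4)| + |5−(-13)| = 8 + 18 = 26
d(X,N7) = |4−12| + |5−1| = 8 + 4 = 12
d(X,N8) = |4−9| + |5−(-10)| = 5 + 15 = 20
d(X,N9) = |4−(-3)| + |5−(-3)| = 7 + 8 = 15
d(X, N10) = |4−8| + |5−2| = 4 + 3 = 7
N10 is nearest.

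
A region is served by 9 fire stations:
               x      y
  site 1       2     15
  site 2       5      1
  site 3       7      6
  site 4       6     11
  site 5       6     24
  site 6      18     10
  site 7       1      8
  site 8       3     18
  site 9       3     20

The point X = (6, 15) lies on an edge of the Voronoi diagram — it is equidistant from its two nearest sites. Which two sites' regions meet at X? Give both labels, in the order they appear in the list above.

site 1 and site 4

Squared distances from X to each site:
d²(X, site 1) = (6−2)² + (15−15)² = 16 + 0 = 16
d²(X, site 2) = (6−5)² + (15−1)² = 1 + 196 = 197
d²(X, site 3) = (6−7)² + (15−6)² = 1 + 81 = 82
d²(X, site 4) = (6−6)² + (15−11)² = 0 + 16 = 16
d²(X, site 5) = (6−6)² + (15−24)² = 0 + 81 = 81
d²(X, site 6) = (6−18)² + (15−10)² = 144 + 25 = 169
d²(X, site 7) = (6−1)² + (15−8)² = 25 + 49 = 74
d²(X, site 8) = (6−3)² + (15−18)² = 9 + 9 = 18
d²(X, site 9) = (6−3)² + (15−20)² = 9 + 25 = 34
X is equidistant from site 1 and site 4 (both at squared distance 16), and every other site is strictly farther — so X lies on the site 1–site 4 Voronoi edge.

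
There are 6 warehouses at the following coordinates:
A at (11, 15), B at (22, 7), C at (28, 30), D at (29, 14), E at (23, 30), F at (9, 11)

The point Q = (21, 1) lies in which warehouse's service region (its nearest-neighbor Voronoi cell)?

Since √ is increasing, it suffices to compare squared distances:
|QA|² = (21−11)² + (1−15)² = 100 + 196 = 296
|QB|² = (21−22)² + (1−7)² = 1 + 36 = 37
|QC|² = (21−28)² + (1−30)² = 49 + 841 = 890
|QD|² = (21−29)² + (1−14)² = 64 + 169 = 233
|QE|² = (21−23)² + (1−30)² = 4 + 841 = 845
|QF|² = (21−9)² + (1−11)² = 144 + 100 = 244
The smallest is to B, so Q lies in the Voronoi region of B.

B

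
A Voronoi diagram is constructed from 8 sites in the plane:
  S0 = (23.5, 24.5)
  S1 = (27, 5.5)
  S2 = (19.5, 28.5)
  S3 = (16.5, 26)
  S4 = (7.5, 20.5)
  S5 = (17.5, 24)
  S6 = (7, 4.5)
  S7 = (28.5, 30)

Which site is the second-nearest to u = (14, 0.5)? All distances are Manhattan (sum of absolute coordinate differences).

d(u,S0) = |14−23.5| + |0.5−24.5| = 9.5 + 24 = 33.5
d(u,S1) = |14−27| + |0.5−5.5| = 13 + 5 = 18
d(u,S2) = |14−19.5| + |0.5−28.5| = 5.5 + 28 = 33.5
d(u,S3) = |14−16.5| + |0.5−26| = 2.5 + 25.5 = 28
d(u,S4) = |14−7.5| + |0.5−20.5| = 6.5 + 20 = 26.5
d(u,S5) = |14−17.5| + |0.5−24| = 3.5 + 23.5 = 27
d(u,S6) = |14−7| + |0.5−4.5| = 7 + 4 = 11
d(u,S7) = |14−28.5| + |0.5−30| = 14.5 + 29.5 = 44
Sorted ascending: S6, S1, S4, … — the second-nearest is S1.

S1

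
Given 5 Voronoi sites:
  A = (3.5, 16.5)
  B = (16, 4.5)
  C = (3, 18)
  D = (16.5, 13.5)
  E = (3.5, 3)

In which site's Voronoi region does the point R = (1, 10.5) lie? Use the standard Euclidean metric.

Compare squared distances (the ordering matches that of the actual distances):
|RA|² = 6.25 + 36 = 42.25
|RB|² = 225 + 36 = 261
|RC|² = 4 + 56.25 = 60.25
|RD|² = 240.25 + 9 = 249.25
|RE|² = 6.25 + 56.25 = 62.5
The smallest is to A, so R lies in the Voronoi region of A.

A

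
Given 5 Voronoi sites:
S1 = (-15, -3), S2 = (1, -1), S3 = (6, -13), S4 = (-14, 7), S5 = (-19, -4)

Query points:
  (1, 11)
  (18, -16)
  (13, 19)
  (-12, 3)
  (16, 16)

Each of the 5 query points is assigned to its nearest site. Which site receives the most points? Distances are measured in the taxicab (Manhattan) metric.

S2

(1, 11) — d to each: S1:30, S2:12, S3:29, S4:19, S5:35 → nearest is S2
(18, -16) — d to each: S1:46, S2:32, S3:15, S4:55, S5:49 → nearest is S3
(13, 19) — d to each: S1:50, S2:32, S3:39, S4:39, S5:55 → nearest is S2
(-12, 3) — d to each: S1:9, S2:17, S3:34, S4:6, S5:14 → nearest is S4
(16, 16) — d to each: S1:50, S2:32, S3:39, S4:39, S5:55 → nearest is S2
Tally — S2:3, S3:1, S4:1. S2 captures the most (3).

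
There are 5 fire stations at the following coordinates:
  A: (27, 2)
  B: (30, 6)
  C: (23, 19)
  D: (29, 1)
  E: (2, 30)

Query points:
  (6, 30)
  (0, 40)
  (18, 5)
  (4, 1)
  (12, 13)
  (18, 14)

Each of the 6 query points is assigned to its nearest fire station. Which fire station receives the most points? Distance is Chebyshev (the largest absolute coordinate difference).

(6, 30) — d to each: A:28, B:24, C:17, D:29, E:4 → nearest is E
(0, 40) — d to each: A:38, B:34, C:23, D:39, E:10 → nearest is E
(18, 5) — d to each: A:9, B:12, C:14, D:11, E:25 → nearest is A
(4, 1) — d to each: A:23, B:26, C:19, D:25, E:29 → nearest is C
(12, 13) — d to each: A:15, B:18, C:11, D:17, E:17 → nearest is C
(18, 14) — d to each: A:12, B:12, C:5, D:13, E:16 → nearest is C
Tally — A:1, C:3, E:2. C captures the most (3).

C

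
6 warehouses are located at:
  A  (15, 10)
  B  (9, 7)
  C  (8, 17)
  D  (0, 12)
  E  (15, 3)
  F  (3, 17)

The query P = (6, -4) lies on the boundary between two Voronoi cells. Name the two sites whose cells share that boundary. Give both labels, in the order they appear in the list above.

Squared distances from P to each site:
|PA|² = (6−15)² + (-4−10)² = 81 + 196 = 277
|PB|² = (6−9)² + (-4−7)² = 9 + 121 = 130
|PC|² = (6−8)² + (-4−17)² = 4 + 441 = 445
|PD|² = (6−0)² + (-4−12)² = 36 + 256 = 292
|PE|² = (6−15)² + (-4−3)² = 81 + 49 = 130
|PF|² = (6−3)² + (-4−17)² = 9 + 441 = 450
P is equidistant from B and E (both at squared distance 130), and every other site is strictly farther — so P lies on the B–E Voronoi edge.

B and E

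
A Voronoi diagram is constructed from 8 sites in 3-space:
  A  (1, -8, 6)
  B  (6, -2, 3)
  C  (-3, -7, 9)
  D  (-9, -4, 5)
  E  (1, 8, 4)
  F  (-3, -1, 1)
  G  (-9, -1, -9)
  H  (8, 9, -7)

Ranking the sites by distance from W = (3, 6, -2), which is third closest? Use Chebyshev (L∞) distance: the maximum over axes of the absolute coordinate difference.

F

d(W,A) = max(2, 14, 8) = 14
d(W,B) = max(3, 8, 5) = 8
d(W,C) = max(6, 13, 11) = 13
d(W,D) = max(12, 10, 7) = 12
d(W,E) = max(2, 2, 6) = 6
d(W,F) = max(6, 7, 3) = 7
d(W,G) = max(12, 7, 7) = 12
d(W,H) = max(5, 3, 5) = 5
Sorted ascending: H, E, F, B, … — the third-nearest is F.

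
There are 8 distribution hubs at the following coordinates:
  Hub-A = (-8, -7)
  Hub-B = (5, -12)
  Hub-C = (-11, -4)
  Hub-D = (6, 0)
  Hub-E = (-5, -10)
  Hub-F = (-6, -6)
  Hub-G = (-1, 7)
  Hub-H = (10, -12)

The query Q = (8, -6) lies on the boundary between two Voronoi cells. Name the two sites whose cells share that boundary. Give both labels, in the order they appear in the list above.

Hub-D and Hub-H

Squared distances from Q to each site:
d²(Q, Hub-A) = 256 + 1 = 257
d²(Q, Hub-B) = 9 + 36 = 45
d²(Q, Hub-C) = 361 + 4 = 365
d²(Q, Hub-D) = 4 + 36 = 40
d²(Q, Hub-E) = 169 + 16 = 185
d²(Q, Hub-F) = 196 + 0 = 196
d²(Q, Hub-G) = 81 + 169 = 250
d²(Q, Hub-H) = 4 + 36 = 40
Q is equidistant from Hub-D and Hub-H (both at squared distance 40), and every other site is strictly farther — so Q lies on the Hub-D–Hub-H Voronoi edge.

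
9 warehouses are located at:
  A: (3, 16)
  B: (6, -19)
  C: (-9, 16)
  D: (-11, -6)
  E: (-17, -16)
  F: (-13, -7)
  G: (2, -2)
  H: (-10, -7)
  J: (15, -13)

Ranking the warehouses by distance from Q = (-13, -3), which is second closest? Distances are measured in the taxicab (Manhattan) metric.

D

d(Q,A) = |-13−3| + |-3−16| = 16 + 19 = 35
d(Q,B) = |-13−6| + |-3−(-19)| = 19 + 16 = 35
d(Q,C) = |-13−(-9)| + |-3−16| = 4 + 19 = 23
d(Q,D) = |-13−(-11)| + |-3−(-6)| = 2 + 3 = 5
d(Q,E) = |-13−(-17)| + |-3−(-16)| = 4 + 13 = 17
d(Q,F) = |-13−(-13)| + |-3−(-7)| = 0 + 4 = 4
d(Q,G) = |-13−2| + |-3−(-2)| = 15 + 1 = 16
d(Q,H) = |-13−(-10)| + |-3−(-7)| = 3 + 4 = 7
d(Q,J) = |-13−15| + |-3−(-13)| = 28 + 10 = 38
Sorted ascending: F, D, H, … — the second-nearest is D.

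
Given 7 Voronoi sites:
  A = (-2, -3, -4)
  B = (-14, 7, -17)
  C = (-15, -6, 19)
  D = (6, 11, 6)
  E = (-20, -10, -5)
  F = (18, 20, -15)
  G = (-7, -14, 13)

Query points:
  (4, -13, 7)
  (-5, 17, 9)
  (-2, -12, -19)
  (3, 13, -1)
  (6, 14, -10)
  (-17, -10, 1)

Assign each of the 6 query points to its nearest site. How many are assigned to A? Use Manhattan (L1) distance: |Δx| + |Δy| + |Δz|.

1

(4, -13, 7) — d to each: A:27, B:62, C:38, D:27, E:39, F:69, G:18 → nearest is G
(-5, 17, 9) — d to each: A:36, B:45, C:43, D:20, E:56, F:50, G:37 → nearest is D
(-2, -12, -19) — d to each: A:24, B:33, C:57, D:56, E:34, F:56, G:39 → nearest is A
(3, 13, -1) — d to each: A:24, B:39, C:57, D:12, E:50, F:36, G:51 → nearest is D
(6, 14, -10) — d to each: A:31, B:34, C:70, D:19, E:55, F:23, G:64 → nearest is D
(-17, -10, 1) — d to each: A:27, B:38, C:24, D:49, E:9, F:81, G:26 → nearest is E
1 of the 6 points has A as nearest.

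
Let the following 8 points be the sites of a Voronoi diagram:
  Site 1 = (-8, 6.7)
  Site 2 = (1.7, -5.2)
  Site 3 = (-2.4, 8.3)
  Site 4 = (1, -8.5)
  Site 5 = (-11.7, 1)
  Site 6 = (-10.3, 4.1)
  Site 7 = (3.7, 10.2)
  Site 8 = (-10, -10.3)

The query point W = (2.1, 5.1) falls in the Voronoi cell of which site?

Squared Euclidean distances:
d²(W, Site 1) = (2.1−(-8))² + (5.1−6.7)² = 102.01 + 2.56 = 104.57
d²(W, Site 2) = (2.1−1.7)² + (5.1−(-5.2))² = 0.16 + 106.09 = 106.25
d²(W, Site 3) = (2.1−(-2.4))² + (5.1−8.3)² = 20.25 + 10.24 = 30.49
d²(W, Site 4) = (2.1−1)² + (5.1−(-8.5))² = 1.21 + 184.96 = 186.17
d²(W, Site 5) = (2.1−(-11.7))² + (5.1−1)² = 190.44 + 16.81 = 207.25
d²(W, Site 6) = (2.1−(-10.3))² + (5.1−4.1)² = 153.76 + 1 = 154.76
d²(W, Site 7) = (2.1−3.7)² + (5.1−10.2)² = 2.56 + 26.01 = 28.57
d²(W, Site 8) = (2.1−(-10))² + (5.1−(-10.3))² = 146.41 + 237.16 = 383.57
Site 7 is nearest.

Site 7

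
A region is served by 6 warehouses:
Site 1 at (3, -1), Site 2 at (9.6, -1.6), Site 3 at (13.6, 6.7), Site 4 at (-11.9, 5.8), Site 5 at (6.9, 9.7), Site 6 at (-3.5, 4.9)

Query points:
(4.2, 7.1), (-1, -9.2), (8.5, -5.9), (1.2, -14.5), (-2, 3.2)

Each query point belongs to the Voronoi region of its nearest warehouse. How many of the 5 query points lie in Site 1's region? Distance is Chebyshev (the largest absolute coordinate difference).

(4.2, 7.1) — d to each: Site 1:8.1, Site 2:8.7, Site 3:9.4, Site 4:16.1, Site 5:2.7, Site 6:7.7 → nearest is Site 5
(-1, -9.2) — d to each: Site 1:8.2, Site 2:10.6, Site 3:15.9, Site 4:15, Site 5:18.9, Site 6:14.1 → nearest is Site 1
(8.5, -5.9) — d to each: Site 1:5.5, Site 2:4.3, Site 3:12.6, Site 4:20.4, Site 5:15.6, Site 6:12 → nearest is Site 2
(1.2, -14.5) — d to each: Site 1:13.5, Site 2:12.9, Site 3:21.2, Site 4:20.3, Site 5:24.2, Site 6:19.4 → nearest is Site 2
(-2, 3.2) — d to each: Site 1:5, Site 2:11.6, Site 3:15.6, Site 4:9.9, Site 5:8.9, Site 6:1.7 → nearest is Site 6
1 of the 5 points has Site 1 as nearest.

1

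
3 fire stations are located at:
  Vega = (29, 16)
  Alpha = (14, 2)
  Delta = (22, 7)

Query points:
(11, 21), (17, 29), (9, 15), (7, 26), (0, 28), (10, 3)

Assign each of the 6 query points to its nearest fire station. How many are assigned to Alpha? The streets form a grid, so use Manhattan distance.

(11, 21) — d to each: Vega:23, Alpha:22, Delta:25 → nearest is Alpha
(17, 29) — d to each: Vega:25, Alpha:30, Delta:27 → nearest is Vega
(9, 15) — d to each: Vega:21, Alpha:18, Delta:21 → nearest is Alpha
(7, 26) — d to each: Vega:32, Alpha:31, Delta:34 → nearest is Alpha
(0, 28) — d to each: Vega:41, Alpha:40, Delta:43 → nearest is Alpha
(10, 3) — d to each: Vega:32, Alpha:5, Delta:16 → nearest is Alpha
5 of the 6 points have Alpha as nearest.

5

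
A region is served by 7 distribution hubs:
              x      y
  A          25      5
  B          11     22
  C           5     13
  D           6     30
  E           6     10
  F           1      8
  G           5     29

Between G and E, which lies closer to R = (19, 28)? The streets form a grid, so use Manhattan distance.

G

d(R,G) = |19−5| + |28−29| = 14 + 1 = 15
d(R,E) = |19−6| + |28−10| = 13 + 18 = 31
15 < 31, so G is closer.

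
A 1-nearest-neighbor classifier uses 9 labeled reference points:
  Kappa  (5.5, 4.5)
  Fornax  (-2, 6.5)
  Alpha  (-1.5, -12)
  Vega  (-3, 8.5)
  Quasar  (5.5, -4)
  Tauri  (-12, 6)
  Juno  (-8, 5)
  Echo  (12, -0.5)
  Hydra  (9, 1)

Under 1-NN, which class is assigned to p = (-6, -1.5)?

Juno

Squared Euclidean distances:
d²(p, Kappa) = (-6−5.5)² + (-1.5−4.5)² = 132.25 + 36 = 168.25
d²(p, Fornax) = (-6−(-2))² + (-1.5−6.5)² = 16 + 64 = 80
d²(p, Alpha) = (-6−(-1.5))² + (-1.5−(-12))² = 20.25 + 110.25 = 130.5
d²(p, Vega) = (-6−(-3))² + (-1.5−8.5)² = 9 + 100 = 109
d²(p, Quasar) = (-6−5.5)² + (-1.5−(-4))² = 132.25 + 6.25 = 138.5
d²(p, Tauri) = (-6−(-12))² + (-1.5−6)² = 36 + 56.25 = 92.25
d²(p, Juno) = (-6−(-8))² + (-1.5−5)² = 4 + 42.25 = 46.25
d²(p, Echo) = (-6−12)² + (-1.5−(-0.5))² = 324 + 1 = 325
d²(p, Hydra) = (-6−9)² + (-1.5−1)² = 225 + 6.25 = 231.25
Minimum is at Juno.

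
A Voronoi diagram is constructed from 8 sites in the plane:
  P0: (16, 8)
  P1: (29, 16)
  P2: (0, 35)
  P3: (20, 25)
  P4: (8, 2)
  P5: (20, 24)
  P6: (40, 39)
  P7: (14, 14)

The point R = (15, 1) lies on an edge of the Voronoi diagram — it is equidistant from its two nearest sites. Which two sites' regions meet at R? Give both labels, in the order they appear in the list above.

P0 and P4

Squared distances from R to each site:
|RP0|² = (15−16)² + (1−8)² = 1 + 49 = 50
|RP1|² = (15−29)² + (1−16)² = 196 + 225 = 421
|RP2|² = (15−0)² + (1−35)² = 225 + 1156 = 1381
|RP3|² = (15−20)² + (1−25)² = 25 + 576 = 601
|RP4|² = (15−8)² + (1−2)² = 49 + 1 = 50
|RP5|² = (15−20)² + (1−24)² = 25 + 529 = 554
|RP6|² = (15−40)² + (1−39)² = 625 + 1444 = 2069
|RP7|² = (15−14)² + (1−14)² = 1 + 169 = 170
R is equidistant from P0 and P4 (both at squared distance 50), and every other site is strictly farther — so R lies on the P0–P4 Voronoi edge.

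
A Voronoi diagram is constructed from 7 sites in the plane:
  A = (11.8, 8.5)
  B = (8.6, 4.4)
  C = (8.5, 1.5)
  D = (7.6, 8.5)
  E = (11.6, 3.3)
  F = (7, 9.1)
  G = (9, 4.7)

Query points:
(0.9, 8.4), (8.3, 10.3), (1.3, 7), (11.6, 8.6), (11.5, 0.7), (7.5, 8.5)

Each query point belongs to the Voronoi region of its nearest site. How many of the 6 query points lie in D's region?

(0.9, 8.4) — d² to each: A:118.82, B:75.29, C:105.37, D:44.9, E:140.5, F:37.7, G:79.3 → nearest is F
(8.3, 10.3) — d² to each: A:15.49, B:34.9, C:77.48, D:3.73, E:59.89, F:3.13, G:31.85 → nearest is F
(1.3, 7) — d² to each: A:112.5, B:60.05, C:82.09, D:41.94, E:119.78, F:36.9, G:64.58 → nearest is F
(11.6, 8.6) — d² to each: A:0.05, B:26.64, C:60.02, D:16.01, E:28.09, F:21.41, G:21.97 → nearest is A
(11.5, 0.7) — d² to each: A:60.93, B:22.1, C:9.64, D:76.05, E:6.77, F:90.81, G:22.25 → nearest is E
(7.5, 8.5) — d² to each: A:18.49, B:18.02, C:50, D:0.01, E:43.85, F:0.61, G:16.69 → nearest is D
1 of the 6 points has D as nearest.

1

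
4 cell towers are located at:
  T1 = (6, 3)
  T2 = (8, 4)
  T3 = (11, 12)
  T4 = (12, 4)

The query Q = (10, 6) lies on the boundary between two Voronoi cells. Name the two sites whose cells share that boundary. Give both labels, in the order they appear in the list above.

T2 and T4

Squared distances from Q to each site:
|QT1|² = 16 + 9 = 25
|QT2|² = 4 + 4 = 8
|QT3|² = 1 + 36 = 37
|QT4|² = 4 + 4 = 8
Q is equidistant from T2 and T4 (both at squared distance 8), and every other site is strictly farther — so Q lies on the T2–T4 Voronoi edge.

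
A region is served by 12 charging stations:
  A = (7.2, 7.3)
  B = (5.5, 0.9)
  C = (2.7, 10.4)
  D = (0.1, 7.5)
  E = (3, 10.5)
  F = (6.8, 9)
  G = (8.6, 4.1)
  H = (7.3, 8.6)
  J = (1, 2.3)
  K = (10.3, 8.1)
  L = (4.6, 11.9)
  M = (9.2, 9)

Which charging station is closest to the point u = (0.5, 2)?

Squared Euclidean distances:
|uA|² = (0.5−7.2)² + (2−7.3)² = 44.89 + 28.09 = 72.98
|uB|² = (0.5−5.5)² + (2−0.9)² = 25 + 1.21 = 26.21
|uC|² = (0.5−2.7)² + (2−10.4)² = 4.84 + 70.56 = 75.4
|uD|² = (0.5−0.1)² + (2−7.5)² = 0.16 + 30.25 = 30.41
|uE|² = (0.5−3)² + (2−10.5)² = 6.25 + 72.25 = 78.5
|uF|² = (0.5−6.8)² + (2−9)² = 39.69 + 49 = 88.69
|uG|² = (0.5−8.6)² + (2−4.1)² = 65.61 + 4.41 = 70.02
|uH|² = (0.5−7.3)² + (2−8.6)² = 46.24 + 43.56 = 89.8
|uJ|² = (0.5−1)² + (2−2.3)² = 0.25 + 0.09 = 0.34
|uK|² = (0.5−10.3)² + (2−8.1)² = 96.04 + 37.21 = 133.25
|uL|² = (0.5−4.6)² + (2−11.9)² = 16.81 + 98.01 = 114.82
|uM|² = (0.5−9.2)² + (2−9)² = 75.69 + 49 = 124.69
J is nearest.

J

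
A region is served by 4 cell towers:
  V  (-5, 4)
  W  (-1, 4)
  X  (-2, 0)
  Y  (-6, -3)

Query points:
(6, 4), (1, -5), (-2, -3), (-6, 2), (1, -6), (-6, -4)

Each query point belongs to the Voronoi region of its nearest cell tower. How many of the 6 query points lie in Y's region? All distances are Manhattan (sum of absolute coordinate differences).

(6, 4) — d to each: V:11, W:7, X:12, Y:19 → nearest is W
(1, -5) — d to each: V:15, W:11, X:8, Y:9 → nearest is X
(-2, -3) — d to each: V:10, W:8, X:3, Y:4 → nearest is X
(-6, 2) — d to each: V:3, W:7, X:6, Y:5 → nearest is V
(1, -6) — d to each: V:16, W:12, X:9, Y:10 → nearest is X
(-6, -4) — d to each: V:9, W:13, X:8, Y:1 → nearest is Y
1 of the 6 points has Y as nearest.

1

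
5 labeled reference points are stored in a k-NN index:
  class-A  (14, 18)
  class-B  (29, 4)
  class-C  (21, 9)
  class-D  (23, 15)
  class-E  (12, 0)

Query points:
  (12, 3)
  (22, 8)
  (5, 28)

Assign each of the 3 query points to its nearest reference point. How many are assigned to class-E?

1

(12, 3) — d² to each: class-A:229, class-B:290, class-C:117, class-D:265, class-E:9 → nearest is class-E
(22, 8) — d² to each: class-A:164, class-B:65, class-C:2, class-D:50, class-E:164 → nearest is class-C
(5, 28) — d² to each: class-A:181, class-B:1152, class-C:617, class-D:493, class-E:833 → nearest is class-A
1 of the 3 points has class-E as nearest.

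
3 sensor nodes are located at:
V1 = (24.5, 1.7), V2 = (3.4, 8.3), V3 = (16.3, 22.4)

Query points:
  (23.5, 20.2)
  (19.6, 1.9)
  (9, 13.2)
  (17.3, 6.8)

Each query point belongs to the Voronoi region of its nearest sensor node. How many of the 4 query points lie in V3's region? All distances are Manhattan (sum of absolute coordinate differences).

(23.5, 20.2) — d to each: V1:19.5, V2:32, V3:9.4 → nearest is V3
(19.6, 1.9) — d to each: V1:5.1, V2:22.6, V3:23.8 → nearest is V1
(9, 13.2) — d to each: V1:27, V2:10.5, V3:16.5 → nearest is V2
(17.3, 6.8) — d to each: V1:12.3, V2:15.4, V3:16.6 → nearest is V1
1 of the 4 points has V3 as nearest.

1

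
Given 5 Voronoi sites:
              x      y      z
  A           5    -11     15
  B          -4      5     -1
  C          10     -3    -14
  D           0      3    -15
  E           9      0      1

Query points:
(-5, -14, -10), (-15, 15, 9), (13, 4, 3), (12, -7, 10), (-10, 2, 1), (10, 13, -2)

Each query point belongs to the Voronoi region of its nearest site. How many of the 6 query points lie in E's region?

2

(-5, -14, -10) — d² to each: A:734, B:443, C:362, D:339, E:513 → nearest is D
(-15, 15, 9) — d² to each: A:1112, B:321, C:1478, D:945, E:865 → nearest is B
(13, 4, 3) — d² to each: A:433, B:306, C:347, D:494, E:36 → nearest is E
(12, -7, 10) — d² to each: A:90, B:521, C:596, D:869, E:139 → nearest is A
(-10, 2, 1) — d² to each: A:590, B:49, C:650, D:357, E:365 → nearest is B
(10, 13, -2) — d² to each: A:890, B:261, C:400, D:369, E:179 → nearest is E
2 of the 6 points have E as nearest.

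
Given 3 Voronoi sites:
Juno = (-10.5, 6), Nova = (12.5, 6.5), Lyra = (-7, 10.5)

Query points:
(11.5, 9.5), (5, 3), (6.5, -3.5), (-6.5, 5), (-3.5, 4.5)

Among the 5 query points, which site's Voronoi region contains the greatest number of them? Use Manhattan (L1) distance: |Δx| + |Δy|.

Nova

(11.5, 9.5) — d to each: Juno:25.5, Nova:4, Lyra:19.5 → nearest is Nova
(5, 3) — d to each: Juno:18.5, Nova:11, Lyra:19.5 → nearest is Nova
(6.5, -3.5) — d to each: Juno:26.5, Nova:16, Lyra:27.5 → nearest is Nova
(-6.5, 5) — d to each: Juno:5, Nova:20.5, Lyra:6 → nearest is Juno
(-3.5, 4.5) — d to each: Juno:8.5, Nova:18, Lyra:9.5 → nearest is Juno
Tally — Juno:2, Nova:3. Nova captures the most (3).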